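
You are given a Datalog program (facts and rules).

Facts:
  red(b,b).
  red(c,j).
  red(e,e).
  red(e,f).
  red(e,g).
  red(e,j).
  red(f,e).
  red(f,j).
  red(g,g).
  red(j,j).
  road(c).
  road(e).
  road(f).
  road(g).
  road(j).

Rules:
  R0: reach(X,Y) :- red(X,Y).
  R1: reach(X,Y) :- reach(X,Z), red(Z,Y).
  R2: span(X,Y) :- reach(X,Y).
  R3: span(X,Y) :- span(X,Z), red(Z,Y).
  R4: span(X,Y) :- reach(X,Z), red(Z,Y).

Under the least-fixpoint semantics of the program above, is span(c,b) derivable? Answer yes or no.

round 1: derive reach(b,b) via R0 from red(b,b)
round 1: derive reach(c,j) via R0 from red(c,j)
round 1: derive reach(e,e) via R0 from red(e,e)
round 1: derive reach(e,f) via R0 from red(e,f)
round 1: derive reach(e,g) via R0 from red(e,g)
round 1: derive reach(e,j) via R0 from red(e,j)
round 1: derive reach(f,e) via R0 from red(f,e)
round 1: derive reach(f,j) via R0 from red(f,j)
round 1: derive reach(g,g) via R0 from red(g,g)
round 1: derive reach(j,j) via R0 from red(j,j)
round 2: derive reach(f,f) via R1 from reach(f,e), red(e,f)
round 2: derive reach(f,g) via R1 from reach(f,e), red(e,g)
round 2: derive span(b,b) via R2 from reach(b,b)
round 2: derive span(c,j) via R2 from reach(c,j)
round 2: derive span(e,e) via R2 from reach(e,e)
round 2: derive span(e,f) via R2 from reach(e,f)
round 2: derive span(e,g) via R2 from reach(e,g)
round 2: derive span(e,j) via R2 from reach(e,j)
round 2: derive span(f,e) via R2 from reach(f,e)
round 2: derive span(f,j) via R2 from reach(f,j)
round 2: derive span(g,g) via R2 from reach(g,g)
round 2: derive span(j,j) via R2 from reach(j,j)
round 2: derive span(f,f) via R4 from reach(f,e), red(e,f)
round 2: derive span(f,g) via R4 from reach(f,e), red(e,g)

no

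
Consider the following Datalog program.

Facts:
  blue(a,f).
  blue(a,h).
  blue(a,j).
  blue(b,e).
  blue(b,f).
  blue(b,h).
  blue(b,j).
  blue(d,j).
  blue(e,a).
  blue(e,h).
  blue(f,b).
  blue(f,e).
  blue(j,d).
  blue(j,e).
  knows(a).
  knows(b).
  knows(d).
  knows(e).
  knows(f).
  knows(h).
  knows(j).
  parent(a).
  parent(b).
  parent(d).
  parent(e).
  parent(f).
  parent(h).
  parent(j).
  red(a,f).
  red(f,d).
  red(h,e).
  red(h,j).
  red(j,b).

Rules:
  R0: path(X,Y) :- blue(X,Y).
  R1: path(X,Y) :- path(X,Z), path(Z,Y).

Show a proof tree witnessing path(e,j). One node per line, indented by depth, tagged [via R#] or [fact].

round 1: derive path(a,f) via R0 from blue(a,f)
round 1: derive path(a,h) via R0 from blue(a,h)
round 1: derive path(a,j) via R0 from blue(a,j)
round 1: derive path(b,e) via R0 from blue(b,e)
round 1: derive path(b,f) via R0 from blue(b,f)
round 1: derive path(b,h) via R0 from blue(b,h)
round 1: derive path(b,j) via R0 from blue(b,j)
round 1: derive path(d,j) via R0 from blue(d,j)
round 1: derive path(e,a) via R0 from blue(e,a)
round 1: derive path(e,h) via R0 from blue(e,h)
round 1: derive path(f,b) via R0 from blue(f,b)
round 1: derive path(f,e) via R0 from blue(f,e)
round 1: derive path(j,d) via R0 from blue(j,d)
round 1: derive path(j,e) via R0 from blue(j,e)
round 2: derive path(a,b) via R1 from path(a,f), path(f,b)
round 2: derive path(a,d) via R1 from path(a,j), path(j,d)
round 2: derive path(a,e) via R1 from path(a,f), path(f,e)
round 2: derive path(b,a) via R1 from path(b,e), path(e,a)
round 2: derive path(b,b) via R1 from path(b,f), path(f,b)
round 2: derive path(b,d) via R1 from path(b,j), path(j,d)
round 2: derive path(d,d) via R1 from path(d,j), path(j,d)
round 2: derive path(d,e) via R1 from path(d,j), path(j,e)
round 2: derive path(e,f) via R1 from path(e,a), path(a,f)
round 2: derive path(e,j) via R1 from path(e,a), path(a,j)
round 2: derive path(f,a) via R1 from path(f,e), path(e,a)
round 2: derive path(f,f) via R1 from path(f,b), path(b,f)
round 2: derive path(f,h) via R1 from path(f,b), path(b,h)
round 2: derive path(f,j) via R1 from path(f,b), path(b,j)
round 2: derive path(j,a) via R1 from path(j,e), path(e,a)
round 2: derive path(j,h) via R1 from path(j,e), path(e,h)
round 2: derive path(j,j) via R1 from path(j,d), path(d,j)
round 3: derive path(a,a) via R1 from path(a,b), path(b,a)
round 3: derive path(d,a) via R1 from path(d,e), path(e,a)
round 3: derive path(d,f) via R1 from path(d,e), path(e,f)
round 3: derive path(d,h) via R1 from path(d,e), path(e,h)
round 3: derive path(e,b) via R1 from path(e,a), path(a,b)
round 3: derive path(e,d) via R1 from path(e,a), path(a,d)
round 3: derive path(e,e) via R1 from path(e,a), path(a,e)
round 3: derive path(f,d) via R1 from path(f,a), path(a,d)
round 3: derive path(j,b) via R1 from path(j,a), path(a,b)
round 3: derive path(j,f) via R1 from path(j,a), path(a,f)
round 4: derive path(d,b) via R1 from path(d,a), path(a,b)

path(e,j)  [via R1]
  path(e,a)  [via R0]
    blue(e,a)  [fact]
  path(a,j)  [via R0]
    blue(a,j)  [fact]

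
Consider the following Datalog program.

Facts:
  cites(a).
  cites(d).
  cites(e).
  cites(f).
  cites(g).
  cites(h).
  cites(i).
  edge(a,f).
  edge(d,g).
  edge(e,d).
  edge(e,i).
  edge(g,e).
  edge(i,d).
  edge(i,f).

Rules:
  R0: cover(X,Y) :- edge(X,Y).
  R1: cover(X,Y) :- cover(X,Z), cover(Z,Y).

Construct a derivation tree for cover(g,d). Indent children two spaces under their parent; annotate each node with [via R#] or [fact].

round 1: derive cover(a,f) via R0 from edge(a,f)
round 1: derive cover(d,g) via R0 from edge(d,g)
round 1: derive cover(e,d) via R0 from edge(e,d)
round 1: derive cover(e,i) via R0 from edge(e,i)
round 1: derive cover(g,e) via R0 from edge(g,e)
round 1: derive cover(i,d) via R0 from edge(i,d)
round 1: derive cover(i,f) via R0 from edge(i,f)
round 2: derive cover(d,e) via R1 from cover(d,g), cover(g,e)
round 2: derive cover(e,f) via R1 from cover(e,i), cover(i,f)
round 2: derive cover(e,g) via R1 from cover(e,d), cover(d,g)
round 2: derive cover(g,d) via R1 from cover(g,e), cover(e,d)
round 2: derive cover(g,i) via R1 from cover(g,e), cover(e,i)
round 2: derive cover(i,g) via R1 from cover(i,d), cover(d,g)
round 3: derive cover(d,d) via R1 from cover(d,e), cover(e,d)
round 3: derive cover(d,f) via R1 from cover(d,e), cover(e,f)
round 3: derive cover(d,i) via R1 from cover(d,e), cover(e,i)
round 3: derive cover(e,e) via R1 from cover(e,d), cover(d,e)
round 3: derive cover(g,f) via R1 from cover(g,e), cover(e,f)
round 3: derive cover(g,g) via R1 from cover(g,d), cover(d,g)
round 3: derive cover(i,e) via R1 from cover(i,d), cover(d,e)
round 3: derive cover(i,i) via R1 from cover(i,g), cover(g,i)

cover(g,d)  [via R1]
  cover(g,e)  [via R0]
    edge(g,e)  [fact]
  cover(e,d)  [via R0]
    edge(e,d)  [fact]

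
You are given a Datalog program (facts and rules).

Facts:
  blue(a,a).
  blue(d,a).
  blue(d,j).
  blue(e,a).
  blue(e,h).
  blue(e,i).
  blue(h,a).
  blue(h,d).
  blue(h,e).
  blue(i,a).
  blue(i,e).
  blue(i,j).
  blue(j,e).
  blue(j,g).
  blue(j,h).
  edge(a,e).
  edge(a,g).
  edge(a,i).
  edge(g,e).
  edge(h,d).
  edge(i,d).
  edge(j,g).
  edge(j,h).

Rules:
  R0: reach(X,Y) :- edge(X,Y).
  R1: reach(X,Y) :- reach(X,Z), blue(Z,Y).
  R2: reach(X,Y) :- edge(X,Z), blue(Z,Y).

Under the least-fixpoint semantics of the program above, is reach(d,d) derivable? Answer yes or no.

round 1: derive reach(a,e) via R0 from edge(a,e)
round 1: derive reach(a,g) via R0 from edge(a,g)
round 1: derive reach(a,i) via R0 from edge(a,i)
round 1: derive reach(g,e) via R0 from edge(g,e)
round 1: derive reach(h,d) via R0 from edge(h,d)
round 1: derive reach(i,d) via R0 from edge(i,d)
round 1: derive reach(j,g) via R0 from edge(j,g)
round 1: derive reach(j,h) via R0 from edge(j,h)
round 1: derive reach(a,a) via R2 from edge(a,e), blue(e,a)
round 1: derive reach(a,h) via R2 from edge(a,e), blue(e,h)
round 1: derive reach(a,j) via R2 from edge(a,i), blue(i,j)
round 1: derive reach(g,a) via R2 from edge(g,e), blue(e,a)
round 1: derive reach(g,h) via R2 from edge(g,e), blue(e,h)
round 1: derive reach(g,i) via R2 from edge(g,e), blue(e,i)
round 1: derive reach(h,a) via R2 from edge(h,d), blue(d,a)
round 1: derive reach(h,j) via R2 from edge(h,d), blue(d,j)
round 1: derive reach(i,a) via R2 from edge(i,d), blue(d,a)
round 1: derive reach(i,j) via R2 from edge(i,d), blue(d,j)
round 1: derive reach(j,a) via R2 from edge(j,h), blue(h,a)
round 1: derive reach(j,d) via R2 from edge(j,h), blue(h,d)
round 1: derive reach(j,e) via R2 from edge(j,h), blue(h,e)
round 2: derive reach(a,d) via R1 from reach(a,h), blue(h,d)
round 2: derive reach(g,d) via R1 from reach(g,h), blue(h,d)
round 2: derive reach(g,j) via R1 from reach(g,i), blue(i,j)
round 2: derive reach(h,e) via R1 from reach(h,j), blue(j,e)
round 2: derive reach(h,g) via R1 from reach(h,j), blue(j,g)
round 2: derive reach(h,h) via R1 from reach(h,j), blue(j,h)
round 2: derive reach(i,e) via R1 from reach(i,j), blue(j,e)
round 2: derive reach(i,g) via R1 from reach(i,j), blue(j,g)
round 2: derive reach(i,h) via R1 from reach(i,j), blue(j,h)
round 2: derive reach(j,i) via R1 from reach(j,e), blue(e,i)
round 2: derive reach(j,j) via R1 from reach(j,d), blue(d,j)
round 3: derive reach(g,g) via R1 from reach(g,j), blue(j,g)
round 3: derive reach(h,i) via R1 from reach(h,e), blue(e,i)
round 3: derive reach(i,i) via R1 from reach(i,e), blue(e,i)

no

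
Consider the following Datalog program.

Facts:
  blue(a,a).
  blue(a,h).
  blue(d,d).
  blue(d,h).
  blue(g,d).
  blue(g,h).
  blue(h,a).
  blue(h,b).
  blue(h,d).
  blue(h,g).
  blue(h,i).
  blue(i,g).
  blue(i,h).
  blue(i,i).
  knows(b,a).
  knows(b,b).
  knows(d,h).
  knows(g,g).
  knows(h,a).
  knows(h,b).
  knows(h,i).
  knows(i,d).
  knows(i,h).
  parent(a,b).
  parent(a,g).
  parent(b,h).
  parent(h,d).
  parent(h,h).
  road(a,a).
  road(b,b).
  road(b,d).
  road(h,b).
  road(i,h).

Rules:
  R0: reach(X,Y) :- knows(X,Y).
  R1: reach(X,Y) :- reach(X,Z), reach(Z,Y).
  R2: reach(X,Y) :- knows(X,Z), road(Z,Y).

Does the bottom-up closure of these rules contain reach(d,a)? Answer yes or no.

yes

round 1: derive reach(b,a) via R0 from knows(b,a)
round 1: derive reach(b,b) via R0 from knows(b,b)
round 1: derive reach(d,h) via R0 from knows(d,h)
round 1: derive reach(g,g) via R0 from knows(g,g)
round 1: derive reach(h,a) via R0 from knows(h,a)
round 1: derive reach(h,b) via R0 from knows(h,b)
round 1: derive reach(h,i) via R0 from knows(h,i)
round 1: derive reach(i,d) via R0 from knows(i,d)
round 1: derive reach(i,h) via R0 from knows(i,h)
round 1: derive reach(b,d) via R2 from knows(b,b), road(b,d)
round 1: derive reach(d,b) via R2 from knows(d,h), road(h,b)
round 1: derive reach(h,d) via R2 from knows(h,b), road(b,d)
round 1: derive reach(h,h) via R2 from knows(h,i), road(i,h)
round 1: derive reach(i,b) via R2 from knows(i,h), road(h,b)
round 2: derive reach(b,h) via R1 from reach(b,d), reach(d,h)
round 2: derive reach(d,a) via R1 from reach(d,b), reach(b,a)
round 2: derive reach(d,d) via R1 from reach(d,b), reach(b,d)
round 2: derive reach(d,i) via R1 from reach(d,h), reach(h,i)
round 2: derive reach(i,a) via R1 from reach(i,b), reach(b,a)
round 2: derive reach(i,i) via R1 from reach(i,h), reach(h,i)
round 3: derive reach(b,i) via R1 from reach(b,d), reach(d,i)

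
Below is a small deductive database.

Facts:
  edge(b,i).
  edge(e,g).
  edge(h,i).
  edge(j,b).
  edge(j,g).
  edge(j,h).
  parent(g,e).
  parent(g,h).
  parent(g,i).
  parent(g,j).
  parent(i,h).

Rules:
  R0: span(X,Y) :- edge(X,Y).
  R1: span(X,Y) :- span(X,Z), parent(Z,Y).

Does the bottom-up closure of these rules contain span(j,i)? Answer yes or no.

yes

round 1: derive span(b,i) via R0 from edge(b,i)
round 1: derive span(e,g) via R0 from edge(e,g)
round 1: derive span(h,i) via R0 from edge(h,i)
round 1: derive span(j,b) via R0 from edge(j,b)
round 1: derive span(j,g) via R0 from edge(j,g)
round 1: derive span(j,h) via R0 from edge(j,h)
round 2: derive span(b,h) via R1 from span(b,i), parent(i,h)
round 2: derive span(e,e) via R1 from span(e,g), parent(g,e)
round 2: derive span(e,h) via R1 from span(e,g), parent(g,h)
round 2: derive span(e,i) via R1 from span(e,g), parent(g,i)
round 2: derive span(e,j) via R1 from span(e,g), parent(g,j)
round 2: derive span(h,h) via R1 from span(h,i), parent(i,h)
round 2: derive span(j,e) via R1 from span(j,g), parent(g,e)
round 2: derive span(j,i) via R1 from span(j,g), parent(g,i)
round 2: derive span(j,j) via R1 from span(j,g), parent(g,j)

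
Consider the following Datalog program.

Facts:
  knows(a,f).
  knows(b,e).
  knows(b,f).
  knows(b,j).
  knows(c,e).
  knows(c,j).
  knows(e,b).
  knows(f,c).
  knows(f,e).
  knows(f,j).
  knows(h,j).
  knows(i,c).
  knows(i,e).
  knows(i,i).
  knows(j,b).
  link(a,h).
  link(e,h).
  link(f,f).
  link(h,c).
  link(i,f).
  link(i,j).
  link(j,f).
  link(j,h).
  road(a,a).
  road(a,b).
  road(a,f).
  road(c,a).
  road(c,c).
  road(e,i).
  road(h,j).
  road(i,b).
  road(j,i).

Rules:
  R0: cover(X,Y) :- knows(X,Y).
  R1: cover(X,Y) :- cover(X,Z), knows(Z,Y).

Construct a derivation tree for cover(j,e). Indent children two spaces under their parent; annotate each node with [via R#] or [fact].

round 1: derive cover(a,f) via R0 from knows(a,f)
round 1: derive cover(b,e) via R0 from knows(b,e)
round 1: derive cover(b,f) via R0 from knows(b,f)
round 1: derive cover(b,j) via R0 from knows(b,j)
round 1: derive cover(c,e) via R0 from knows(c,e)
round 1: derive cover(c,j) via R0 from knows(c,j)
round 1: derive cover(e,b) via R0 from knows(e,b)
round 1: derive cover(f,c) via R0 from knows(f,c)
round 1: derive cover(f,e) via R0 from knows(f,e)
round 1: derive cover(f,j) via R0 from knows(f,j)
round 1: derive cover(h,j) via R0 from knows(h,j)
round 1: derive cover(i,c) via R0 from knows(i,c)
round 1: derive cover(i,e) via R0 from knows(i,e)
round 1: derive cover(i,i) via R0 from knows(i,i)
round 1: derive cover(j,b) via R0 from knows(j,b)
round 2: derive cover(a,c) via R1 from cover(a,f), knows(f,c)
round 2: derive cover(a,e) via R1 from cover(a,f), knows(f,e)
round 2: derive cover(a,j) via R1 from cover(a,f), knows(f,j)
round 2: derive cover(b,b) via R1 from cover(b,e), knows(e,b)
round 2: derive cover(b,c) via R1 from cover(b,f), knows(f,c)
round 2: derive cover(c,b) via R1 from cover(c,e), knows(e,b)
round 2: derive cover(e,e) via R1 from cover(e,b), knows(b,e)
round 2: derive cover(e,f) via R1 from cover(e,b), knows(b,f)
round 2: derive cover(e,j) via R1 from cover(e,b), knows(b,j)
round 2: derive cover(f,b) via R1 from cover(f,e), knows(e,b)
round 2: derive cover(h,b) via R1 from cover(h,j), knows(j,b)
round 2: derive cover(i,b) via R1 from cover(i,e), knows(e,b)
round 2: derive cover(i,j) via R1 from cover(i,c), knows(c,j)
round 2: derive cover(j,e) via R1 from cover(j,b), knows(b,e)
round 2: derive cover(j,f) via R1 from cover(j,b), knows(b,f)
round 2: derive cover(j,j) via R1 from cover(j,b), knows(b,j)
round 3: derive cover(a,b) via R1 from cover(a,e), knows(e,b)
round 3: derive cover(c,f) via R1 from cover(c,b), knows(b,f)
round 3: derive cover(e,c) via R1 from cover(e,f), knows(f,c)
round 3: derive cover(f,f) via R1 from cover(f,b), knows(b,f)
round 3: derive cover(h,e) via R1 from cover(h,b), knows(b,e)
round 3: derive cover(h,f) via R1 from cover(h,b), knows(b,f)
round 3: derive cover(i,f) via R1 from cover(i,b), knows(b,f)
round 3: derive cover(j,c) via R1 from cover(j,f), knows(f,c)
round 4: derive cover(c,c) via R1 from cover(c,f), knows(f,c)
round 4: derive cover(h,c) via R1 from cover(h,f), knows(f,c)

cover(j,e)  [via R1]
  cover(j,b)  [via R0]
    knows(j,b)  [fact]
  knows(b,e)  [fact]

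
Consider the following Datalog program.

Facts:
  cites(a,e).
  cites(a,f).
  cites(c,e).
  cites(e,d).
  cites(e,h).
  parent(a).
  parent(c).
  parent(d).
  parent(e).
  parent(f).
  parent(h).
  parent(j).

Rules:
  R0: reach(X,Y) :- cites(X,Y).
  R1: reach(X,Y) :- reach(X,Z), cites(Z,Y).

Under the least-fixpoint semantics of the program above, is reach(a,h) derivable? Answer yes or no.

yes

round 1: derive reach(a,e) via R0 from cites(a,e)
round 1: derive reach(a,f) via R0 from cites(a,f)
round 1: derive reach(c,e) via R0 from cites(c,e)
round 1: derive reach(e,d) via R0 from cites(e,d)
round 1: derive reach(e,h) via R0 from cites(e,h)
round 2: derive reach(a,d) via R1 from reach(a,e), cites(e,d)
round 2: derive reach(a,h) via R1 from reach(a,e), cites(e,h)
round 2: derive reach(c,d) via R1 from reach(c,e), cites(e,d)
round 2: derive reach(c,h) via R1 from reach(c,e), cites(e,h)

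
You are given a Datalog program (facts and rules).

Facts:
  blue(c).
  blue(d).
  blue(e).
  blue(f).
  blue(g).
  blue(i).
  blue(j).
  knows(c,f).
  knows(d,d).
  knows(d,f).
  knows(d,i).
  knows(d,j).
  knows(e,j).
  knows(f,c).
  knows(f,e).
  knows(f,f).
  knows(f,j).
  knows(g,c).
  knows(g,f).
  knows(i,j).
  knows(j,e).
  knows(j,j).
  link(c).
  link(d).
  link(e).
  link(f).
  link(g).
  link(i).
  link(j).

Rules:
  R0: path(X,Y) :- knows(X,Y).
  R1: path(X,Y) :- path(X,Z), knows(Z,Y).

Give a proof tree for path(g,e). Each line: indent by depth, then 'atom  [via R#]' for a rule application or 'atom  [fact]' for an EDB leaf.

round 1: derive path(c,f) via R0 from knows(c,f)
round 1: derive path(d,d) via R0 from knows(d,d)
round 1: derive path(d,f) via R0 from knows(d,f)
round 1: derive path(d,i) via R0 from knows(d,i)
round 1: derive path(d,j) via R0 from knows(d,j)
round 1: derive path(e,j) via R0 from knows(e,j)
round 1: derive path(f,c) via R0 from knows(f,c)
round 1: derive path(f,e) via R0 from knows(f,e)
round 1: derive path(f,f) via R0 from knows(f,f)
round 1: derive path(f,j) via R0 from knows(f,j)
round 1: derive path(g,c) via R0 from knows(g,c)
round 1: derive path(g,f) via R0 from knows(g,f)
round 1: derive path(i,j) via R0 from knows(i,j)
round 1: derive path(j,e) via R0 from knows(j,e)
round 1: derive path(j,j) via R0 from knows(j,j)
round 2: derive path(c,c) via R1 from path(c,f), knows(f,c)
round 2: derive path(c,e) via R1 from path(c,f), knows(f,e)
round 2: derive path(c,j) via R1 from path(c,f), knows(f,j)
round 2: derive path(d,c) via R1 from path(d,f), knows(f,c)
round 2: derive path(d,e) via R1 from path(d,f), knows(f,e)
round 2: derive path(e,e) via R1 from path(e,j), knows(j,e)
round 2: derive path(g,e) via R1 from path(g,f), knows(f,e)
round 2: derive path(g,j) via R1 from path(g,f), knows(f,j)
round 2: derive path(i,e) via R1 from path(i,j), knows(j,e)

path(g,e)  [via R1]
  path(g,f)  [via R0]
    knows(g,f)  [fact]
  knows(f,e)  [fact]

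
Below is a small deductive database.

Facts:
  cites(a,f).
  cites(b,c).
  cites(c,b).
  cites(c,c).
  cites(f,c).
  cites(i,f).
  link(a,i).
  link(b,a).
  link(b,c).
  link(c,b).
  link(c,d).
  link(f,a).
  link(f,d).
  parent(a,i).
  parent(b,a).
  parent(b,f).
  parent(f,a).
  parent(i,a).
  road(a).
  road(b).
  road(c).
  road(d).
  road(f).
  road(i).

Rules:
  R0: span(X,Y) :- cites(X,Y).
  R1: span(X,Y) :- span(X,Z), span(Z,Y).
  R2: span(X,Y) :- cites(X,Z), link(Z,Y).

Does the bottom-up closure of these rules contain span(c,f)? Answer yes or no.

yes

round 1: derive span(a,f) via R0 from cites(a,f)
round 1: derive span(b,c) via R0 from cites(b,c)
round 1: derive span(c,b) via R0 from cites(c,b)
round 1: derive span(c,c) via R0 from cites(c,c)
round 1: derive span(f,c) via R0 from cites(f,c)
round 1: derive span(i,f) via R0 from cites(i,f)
round 1: derive span(a,a) via R2 from cites(a,f), link(f,a)
round 1: derive span(a,d) via R2 from cites(a,f), link(f,d)
round 1: derive span(b,b) via R2 from cites(b,c), link(c,b)
round 1: derive span(b,d) via R2 from cites(b,c), link(c,d)
round 1: derive span(c,a) via R2 from cites(c,b), link(b,a)
round 1: derive span(c,d) via R2 from cites(c,c), link(c,d)
round 1: derive span(f,b) via R2 from cites(f,c), link(c,b)
round 1: derive span(f,d) via R2 from cites(f,c), link(c,d)
round 1: derive span(i,a) via R2 from cites(i,f), link(f,a)
round 1: derive span(i,d) via R2 from cites(i,f), link(f,d)
round 2: derive span(a,b) via R1 from span(a,f), span(f,b)
round 2: derive span(a,c) via R1 from span(a,f), span(f,c)
round 2: derive span(b,a) via R1 from span(b,c), span(c,a)
round 2: derive span(c,f) via R1 from span(c,a), span(a,f)
round 2: derive span(f,a) via R1 from span(f,c), span(c,a)
round 2: derive span(i,b) via R1 from span(i,f), span(f,b)
round 2: derive span(i,c) via R1 from span(i,f), span(f,c)
round 3: derive span(b,f) via R1 from span(b,a), span(a,f)
round 3: derive span(f,f) via R1 from span(f,a), span(a,f)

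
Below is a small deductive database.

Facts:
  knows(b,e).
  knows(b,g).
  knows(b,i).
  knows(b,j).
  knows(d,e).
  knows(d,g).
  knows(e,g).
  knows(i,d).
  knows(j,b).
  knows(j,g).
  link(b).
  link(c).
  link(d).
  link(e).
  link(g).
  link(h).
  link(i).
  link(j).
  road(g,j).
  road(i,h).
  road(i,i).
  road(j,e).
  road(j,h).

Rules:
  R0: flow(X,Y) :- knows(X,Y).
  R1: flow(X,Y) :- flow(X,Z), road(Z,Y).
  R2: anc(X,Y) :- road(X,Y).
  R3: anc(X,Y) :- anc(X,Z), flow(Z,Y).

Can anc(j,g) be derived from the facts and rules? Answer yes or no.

yes

round 1: derive flow(b,e) via R0 from knows(b,e)
round 1: derive flow(b,g) via R0 from knows(b,g)
round 1: derive flow(b,i) via R0 from knows(b,i)
round 1: derive flow(b,j) via R0 from knows(b,j)
round 1: derive flow(d,e) via R0 from knows(d,e)
round 1: derive flow(d,g) via R0 from knows(d,g)
round 1: derive flow(e,g) via R0 from knows(e,g)
round 1: derive flow(i,d) via R0 from knows(i,d)
round 1: derive flow(j,b) via R0 from knows(j,b)
round 1: derive flow(j,g) via R0 from knows(j,g)
round 1: derive anc(g,j) via R2 from road(g,j)
round 1: derive anc(i,h) via R2 from road(i,h)
round 1: derive anc(i,i) via R2 from road(i,i)
round 1: derive anc(j,e) via R2 from road(j,e)
round 1: derive anc(j,h) via R2 from road(j,h)
round 2: derive flow(b,h) via R1 from flow(b,i), road(i,h)
round 2: derive flow(d,j) via R1 from flow(d,g), road(g,j)
round 2: derive flow(e,j) via R1 from flow(e,g), road(g,j)
round 2: derive flow(j,j) via R1 from flow(j,g), road(g,j)
round 2: derive anc(g,b) via R3 from anc(g,j), flow(j,b)
round 2: derive anc(g,g) via R3 from anc(g,j), flow(j,g)
round 2: derive anc(i,d) via R3 from anc(i,i), flow(i,d)
round 2: derive anc(j,g) via R3 from anc(j,e), flow(e,g)
round 3: derive flow(d,h) via R1 from flow(d,j), road(j,h)
round 3: derive flow(e,e) via R1 from flow(e,j), road(j,e)
round 3: derive flow(e,h) via R1 from flow(e,j), road(j,h)
round 3: derive flow(j,e) via R1 from flow(j,j), road(j,e)
round 3: derive flow(j,h) via R1 from flow(j,j), road(j,h)
round 3: derive anc(g,e) via R3 from anc(g,b), flow(b,e)
round 3: derive anc(g,h) via R3 from anc(g,b), flow(b,h)
round 3: derive anc(g,i) via R3 from anc(g,b), flow(b,i)
round 3: derive anc(i,e) via R3 from anc(i,d), flow(d,e)
round 3: derive anc(i,g) via R3 from anc(i,d), flow(d,g)
round 3: derive anc(i,j) via R3 from anc(i,d), flow(d,j)
round 3: derive anc(j,j) via R3 from anc(j,e), flow(e,j)
round 4: derive anc(g,d) via R3 from anc(g,i), flow(i,d)
round 4: derive anc(i,b) via R3 from anc(i,j), flow(j,b)
round 4: derive anc(j,b) via R3 from anc(j,j), flow(j,b)
round 5: derive anc(j,i) via R3 from anc(j,b), flow(b,i)
round 6: derive anc(j,d) via R3 from anc(j,i), flow(i,d)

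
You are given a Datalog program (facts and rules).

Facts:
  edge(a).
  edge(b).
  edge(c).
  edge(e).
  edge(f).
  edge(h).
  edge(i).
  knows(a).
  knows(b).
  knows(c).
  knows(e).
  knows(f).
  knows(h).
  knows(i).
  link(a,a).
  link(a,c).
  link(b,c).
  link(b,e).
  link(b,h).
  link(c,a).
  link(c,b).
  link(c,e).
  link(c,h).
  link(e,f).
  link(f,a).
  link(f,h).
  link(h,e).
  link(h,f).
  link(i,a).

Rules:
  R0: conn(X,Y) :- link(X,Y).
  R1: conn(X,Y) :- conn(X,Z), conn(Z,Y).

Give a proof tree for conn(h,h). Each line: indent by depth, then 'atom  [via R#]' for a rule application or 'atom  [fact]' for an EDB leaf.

round 1: derive conn(a,a) via R0 from link(a,a)
round 1: derive conn(a,c) via R0 from link(a,c)
round 1: derive conn(b,c) via R0 from link(b,c)
round 1: derive conn(b,e) via R0 from link(b,e)
round 1: derive conn(b,h) via R0 from link(b,h)
round 1: derive conn(c,a) via R0 from link(c,a)
round 1: derive conn(c,b) via R0 from link(c,b)
round 1: derive conn(c,e) via R0 from link(c,e)
round 1: derive conn(c,h) via R0 from link(c,h)
round 1: derive conn(e,f) via R0 from link(e,f)
round 1: derive conn(f,a) via R0 from link(f,a)
round 1: derive conn(f,h) via R0 from link(f,h)
round 1: derive conn(h,e) via R0 from link(h,e)
round 1: derive conn(h,f) via R0 from link(h,f)
round 1: derive conn(i,a) via R0 from link(i,a)
round 2: derive conn(a,b) via R1 from conn(a,c), conn(c,b)
round 2: derive conn(a,e) via R1 from conn(a,c), conn(c,e)
round 2: derive conn(a,h) via R1 from conn(a,c), conn(c,h)
round 2: derive conn(b,a) via R1 from conn(b,c), conn(c,a)
round 2: derive conn(b,b) via R1 from conn(b,c), conn(c,b)
round 2: derive conn(b,f) via R1 from conn(b,e), conn(e,f)
round 2: derive conn(c,c) via R1 from conn(c,a), conn(a,c)
round 2: derive conn(c,f) via R1 from conn(c,e), conn(e,f)
round 2: derive conn(e,a) via R1 from conn(e,f), conn(f,a)
round 2: derive conn(e,h) via R1 from conn(e,f), conn(f,h)
round 2: derive conn(f,c) via R1 from conn(f,a), conn(a,c)
round 2: derive conn(f,e) via R1 from conn(f,h), conn(h,e)
round 2: derive conn(f,f) via R1 from conn(f,h), conn(h,f)
round 2: derive conn(h,a) via R1 from conn(h,f), conn(f,a)
round 2: derive conn(h,h) via R1 from conn(h,f), conn(f,h)
round 2: derive conn(i,c) via R1 from conn(i,a), conn(a,c)
round 3: derive conn(a,f) via R1 from conn(a,b), conn(b,f)
round 3: derive conn(e,b) via R1 from conn(e,a), conn(a,b)
round 3: derive conn(e,c) via R1 from conn(e,a), conn(a,c)
round 3: derive conn(e,e) via R1 from conn(e,a), conn(a,e)
round 3: derive conn(f,b) via R1 from conn(f,a), conn(a,b)
round 3: derive conn(h,b) via R1 from conn(h,a), conn(a,b)
round 3: derive conn(h,c) via R1 from conn(h,a), conn(a,c)
round 3: derive conn(i,b) via R1 from conn(i,a), conn(a,b)
round 3: derive conn(i,e) via R1 from conn(i,a), conn(a,e)
round 3: derive conn(i,f) via R1 from conn(i,c), conn(c,f)
round 3: derive conn(i,h) via R1 from conn(i,a), conn(a,h)

conn(h,h)  [via R1]
  conn(h,f)  [via R0]
    link(h,f)  [fact]
  conn(f,h)  [via R0]
    link(f,h)  [fact]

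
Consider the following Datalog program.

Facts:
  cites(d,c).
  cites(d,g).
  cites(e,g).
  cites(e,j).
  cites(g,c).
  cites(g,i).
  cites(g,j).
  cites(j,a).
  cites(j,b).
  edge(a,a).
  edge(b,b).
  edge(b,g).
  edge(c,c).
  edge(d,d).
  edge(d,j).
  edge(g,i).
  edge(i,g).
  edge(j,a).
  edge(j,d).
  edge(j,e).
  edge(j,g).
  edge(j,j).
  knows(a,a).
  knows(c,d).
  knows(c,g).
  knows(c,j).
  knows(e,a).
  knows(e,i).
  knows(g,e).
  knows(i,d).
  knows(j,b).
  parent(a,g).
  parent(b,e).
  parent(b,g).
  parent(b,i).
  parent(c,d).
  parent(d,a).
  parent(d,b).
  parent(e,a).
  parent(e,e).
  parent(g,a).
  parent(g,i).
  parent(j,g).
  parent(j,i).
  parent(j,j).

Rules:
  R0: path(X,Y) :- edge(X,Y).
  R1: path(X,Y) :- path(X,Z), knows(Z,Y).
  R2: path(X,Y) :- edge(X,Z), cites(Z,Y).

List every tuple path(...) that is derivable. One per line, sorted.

round 1: derive path(a,a) via R0 from edge(a,a)
round 1: derive path(b,b) via R0 from edge(b,b)
round 1: derive path(b,g) via R0 from edge(b,g)
round 1: derive path(c,c) via R0 from edge(c,c)
round 1: derive path(d,d) via R0 from edge(d,d)
round 1: derive path(d,j) via R0 from edge(d,j)
round 1: derive path(g,i) via R0 from edge(g,i)
round 1: derive path(i,g) via R0 from edge(i,g)
round 1: derive path(j,a) via R0 from edge(j,a)
round 1: derive path(j,d) via R0 from edge(j,d)
round 1: derive path(j,e) via R0 from edge(j,e)
round 1: derive path(j,g) via R0 from edge(j,g)
round 1: derive path(j,j) via R0 from edge(j,j)
round 1: derive path(b,c) via R2 from edge(b,g), cites(g,c)
round 1: derive path(b,i) via R2 from edge(b,g), cites(g,i)
round 1: derive path(b,j) via R2 from edge(b,g), cites(g,j)
round 1: derive path(d,a) via R2 from edge(d,j), cites(j,a)
round 1: derive path(d,b) via R2 from edge(d,j), cites(j,b)
round 1: derive path(d,c) via R2 from edge(d,d), cites(d,c)
round 1: derive path(d,g) via R2 from edge(d,d), cites(d,g)
round 1: derive path(i,c) via R2 from edge(i,g), cites(g,c)
round 1: derive path(i,i) via R2 from edge(i,g), cites(g,i)
round 1: derive path(i,j) via R2 from edge(i,g), cites(g,j)
round 1: derive path(j,b) via R2 from edge(j,j), cites(j,b)
round 1: derive path(j,c) via R2 from edge(j,d), cites(d,c)
round 1: derive path(j,i) via R2 from edge(j,g), cites(g,i)
round 2: derive path(b,d) via R1 from path(b,c), knows(c,d)
round 2: derive path(b,e) via R1 from path(b,g), knows(g,e)
round 2: derive path(c,d) via R1 from path(c,c), knows(c,d)
round 2: derive path(c,g) via R1 from path(c,c), knows(c,g)
round 2: derive path(c,j) via R1 from path(c,c), knows(c,j)
round 2: derive path(d,e) via R1 from path(d,g), knows(g,e)
round 2: derive path(g,d) via R1 from path(g,i), knows(i,d)
round 2: derive path(i,b) via R1 from path(i,j), knows(j,b)
round 2: derive path(i,d) via R1 from path(i,c), knows(c,d)
round 2: derive path(i,e) via R1 from path(i,g), knows(g,e)
round 3: derive path(b,a) via R1 from path(b,e), knows(e,a)
round 3: derive path(c,b) via R1 from path(c,j), knows(j,b)
round 3: derive path(c,e) via R1 from path(c,g), knows(g,e)
round 3: derive path(d,i) via R1 from path(d,e), knows(e,i)
round 3: derive path(i,a) via R1 from path(i,e), knows(e,a)
round 4: derive path(c,a) via R1 from path(c,e), knows(e,a)
round 4: derive path(c,i) via R1 from path(c,e), knows(e,i)

path(a,a)
path(b,a)
path(b,b)
path(b,c)
path(b,d)
path(b,e)
path(b,g)
path(b,i)
path(b,j)
path(c,a)
path(c,b)
path(c,c)
path(c,d)
path(c,e)
path(c,g)
path(c,i)
path(c,j)
path(d,a)
path(d,b)
path(d,c)
path(d,d)
path(d,e)
path(d,g)
path(d,i)
path(d,j)
path(g,d)
path(g,i)
path(i,a)
path(i,b)
path(i,c)
path(i,d)
path(i,e)
path(i,g)
path(i,i)
path(i,j)
path(j,a)
path(j,b)
path(j,c)
path(j,d)
path(j,e)
path(j,g)
path(j,i)
path(j,j)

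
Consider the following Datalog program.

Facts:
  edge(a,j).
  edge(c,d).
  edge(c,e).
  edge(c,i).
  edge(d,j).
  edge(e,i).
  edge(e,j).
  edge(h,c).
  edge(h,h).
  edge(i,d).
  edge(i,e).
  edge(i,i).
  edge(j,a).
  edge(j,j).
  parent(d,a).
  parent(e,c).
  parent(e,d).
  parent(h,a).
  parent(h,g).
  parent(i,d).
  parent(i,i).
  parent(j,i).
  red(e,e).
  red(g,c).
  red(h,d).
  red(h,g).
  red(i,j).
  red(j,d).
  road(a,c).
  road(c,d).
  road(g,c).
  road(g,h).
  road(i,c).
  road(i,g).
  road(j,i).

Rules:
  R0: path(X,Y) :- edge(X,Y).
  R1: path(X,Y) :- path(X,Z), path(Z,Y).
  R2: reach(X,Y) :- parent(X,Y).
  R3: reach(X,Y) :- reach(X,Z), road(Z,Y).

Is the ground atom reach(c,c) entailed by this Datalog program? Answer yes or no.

round 1: derive reach(d,a) via R2 from parent(d,a)
round 1: derive reach(e,c) via R2 from parent(e,c)
round 1: derive reach(e,d) via R2 from parent(e,d)
round 1: derive reach(h,a) via R2 from parent(h,a)
round 1: derive reach(h,g) via R2 from parent(h,g)
round 1: derive reach(i,d) via R2 from parent(i,d)
round 1: derive reach(i,i) via R2 from parent(i,i)
round 1: derive reach(j,i) via R2 from parent(j,i)
round 2: derive reach(d,c) via R3 from reach(d,a), road(a,c)
round 2: derive reach(h,c) via R3 from reach(h,a), road(a,c)
round 2: derive reach(h,h) via R3 from reach(h,g), road(g,h)
round 2: derive reach(i,c) via R3 from reach(i,i), road(i,c)
round 2: derive reach(i,g) via R3 from reach(i,i), road(i,g)
round 2: derive reach(j,c) via R3 from reach(j,i), road(i,c)
round 2: derive reach(j,g) via R3 from reach(j,i), road(i,g)
round 3: derive reach(d,d) via R3 from reach(d,c), road(c,d)
round 3: derive reach(h,d) via R3 from reach(h,c), road(c,d)
round 3: derive reach(i,h) via R3 from reach(i,g), road(g,h)
round 3: derive reach(j,d) via R3 from reach(j,c), road(c,d)
round 3: derive reach(j,h) via R3 from reach(j,g), road(g,h)

no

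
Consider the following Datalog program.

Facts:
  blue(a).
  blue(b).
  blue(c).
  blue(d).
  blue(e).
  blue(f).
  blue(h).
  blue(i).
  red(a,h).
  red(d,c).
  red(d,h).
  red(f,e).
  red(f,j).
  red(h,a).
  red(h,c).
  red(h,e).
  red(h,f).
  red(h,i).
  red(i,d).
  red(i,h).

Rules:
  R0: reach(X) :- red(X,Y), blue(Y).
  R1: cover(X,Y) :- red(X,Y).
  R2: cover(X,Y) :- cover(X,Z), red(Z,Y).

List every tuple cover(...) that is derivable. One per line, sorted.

cover(a,a)
cover(a,c)
cover(a,d)
cover(a,e)
cover(a,f)
cover(a,h)
cover(a,i)
cover(a,j)
cover(d,a)
cover(d,c)
cover(d,d)
cover(d,e)
cover(d,f)
cover(d,h)
cover(d,i)
cover(d,j)
cover(f,e)
cover(f,j)
cover(h,a)
cover(h,c)
cover(h,d)
cover(h,e)
cover(h,f)
cover(h,h)
cover(h,i)
cover(h,j)
cover(i,a)
cover(i,c)
cover(i,d)
cover(i,e)
cover(i,f)
cover(i,h)
cover(i,i)
cover(i,j)

round 1: derive cover(a,h) via R1 from red(a,h)
round 1: derive cover(d,c) via R1 from red(d,c)
round 1: derive cover(d,h) via R1 from red(d,h)
round 1: derive cover(f,e) via R1 from red(f,e)
round 1: derive cover(f,j) via R1 from red(f,j)
round 1: derive cover(h,a) via R1 from red(h,a)
round 1: derive cover(h,c) via R1 from red(h,c)
round 1: derive cover(h,e) via R1 from red(h,e)
round 1: derive cover(h,f) via R1 from red(h,f)
round 1: derive cover(h,i) via R1 from red(h,i)
round 1: derive cover(i,d) via R1 from red(i,d)
round 1: derive cover(i,h) via R1 from red(i,h)
round 2: derive cover(a,a) via R2 from cover(a,h), red(h,a)
round 2: derive cover(a,c) via R2 from cover(a,h), red(h,c)
round 2: derive cover(a,e) via R2 from cover(a,h), red(h,e)
round 2: derive cover(a,f) via R2 from cover(a,h), red(h,f)
round 2: derive cover(a,i) via R2 from cover(a,h), red(h,i)
round 2: derive cover(d,a) via R2 from cover(d,h), red(h,a)
round 2: derive cover(d,e) via R2 from cover(d,h), red(h,e)
round 2: derive cover(d,f) via R2 from cover(d,h), red(h,f)
round 2: derive cover(d,i) via R2 from cover(d,h), red(h,i)
round 2: derive cover(h,d) via R2 from cover(h,i), red(i,d)
round 2: derive cover(h,h) via R2 from cover(h,a), red(a,h)
round 2: derive cover(h,j) via R2 from cover(h,f), red(f,j)
round 2: derive cover(i,a) via R2 from cover(i,h), red(h,a)
round 2: derive cover(i,c) via R2 from cover(i,d), red(d,c)
round 2: derive cover(i,e) via R2 from cover(i,h), red(h,e)
round 2: derive cover(i,f) via R2 from cover(i,h), red(h,f)
round 2: derive cover(i,i) via R2 from cover(i,h), red(h,i)
round 3: derive cover(a,d) via R2 from cover(a,i), red(i,d)
round 3: derive cover(a,j) via R2 from cover(a,f), red(f,j)
round 3: derive cover(d,d) via R2 from cover(d,i), red(i,d)
round 3: derive cover(d,j) via R2 from cover(d,f), red(f,j)
round 3: derive cover(i,j) via R2 from cover(i,f), red(f,j)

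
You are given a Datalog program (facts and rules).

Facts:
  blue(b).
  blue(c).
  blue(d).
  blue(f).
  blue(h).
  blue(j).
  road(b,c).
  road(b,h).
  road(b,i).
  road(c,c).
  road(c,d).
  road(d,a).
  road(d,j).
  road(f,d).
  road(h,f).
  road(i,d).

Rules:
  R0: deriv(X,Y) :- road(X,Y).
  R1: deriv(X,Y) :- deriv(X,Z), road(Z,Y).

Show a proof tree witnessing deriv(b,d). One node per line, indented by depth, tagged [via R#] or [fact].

round 1: derive deriv(b,c) via R0 from road(b,c)
round 1: derive deriv(b,h) via R0 from road(b,h)
round 1: derive deriv(b,i) via R0 from road(b,i)
round 1: derive deriv(c,c) via R0 from road(c,c)
round 1: derive deriv(c,d) via R0 from road(c,d)
round 1: derive deriv(d,a) via R0 from road(d,a)
round 1: derive deriv(d,j) via R0 from road(d,j)
round 1: derive deriv(f,d) via R0 from road(f,d)
round 1: derive deriv(h,f) via R0 from road(h,f)
round 1: derive deriv(i,d) via R0 from road(i,d)
round 2: derive deriv(b,d) via R1 from deriv(b,c), road(c,d)
round 2: derive deriv(b,f) via R1 from deriv(b,h), road(h,f)
round 2: derive deriv(c,a) via R1 from deriv(c,d), road(d,a)
round 2: derive deriv(c,j) via R1 from deriv(c,d), road(d,j)
round 2: derive deriv(f,a) via R1 from deriv(f,d), road(d,a)
round 2: derive deriv(f,j) via R1 from deriv(f,d), road(d,j)
round 2: derive deriv(h,d) via R1 from deriv(h,f), road(f,d)
round 2: derive deriv(i,a) via R1 from deriv(i,d), road(d,a)
round 2: derive deriv(i,j) via R1 from deriv(i,d), road(d,j)
round 3: derive deriv(b,a) via R1 from deriv(b,d), road(d,a)
round 3: derive deriv(b,j) via R1 from deriv(b,d), road(d,j)
round 3: derive deriv(h,a) via R1 from deriv(h,d), road(d,a)
round 3: derive deriv(h,j) via R1 from deriv(h,d), road(d,j)

deriv(b,d)  [via R1]
  deriv(b,c)  [via R0]
    road(b,c)  [fact]
  road(c,d)  [fact]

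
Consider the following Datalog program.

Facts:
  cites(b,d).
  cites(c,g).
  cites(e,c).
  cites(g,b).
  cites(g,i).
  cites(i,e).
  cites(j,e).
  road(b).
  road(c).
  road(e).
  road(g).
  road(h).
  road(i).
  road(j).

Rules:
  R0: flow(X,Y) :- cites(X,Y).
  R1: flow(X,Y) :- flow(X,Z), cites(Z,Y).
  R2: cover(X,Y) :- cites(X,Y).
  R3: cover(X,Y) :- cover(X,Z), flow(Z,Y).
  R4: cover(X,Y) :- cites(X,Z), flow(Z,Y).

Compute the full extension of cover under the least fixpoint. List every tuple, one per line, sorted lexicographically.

cover(b,d)
cover(c,b)
cover(c,c)
cover(c,d)
cover(c,e)
cover(c,g)
cover(c,i)
cover(e,b)
cover(e,c)
cover(e,d)
cover(e,e)
cover(e,g)
cover(e,i)
cover(g,b)
cover(g,c)
cover(g,d)
cover(g,e)
cover(g,g)
cover(g,i)
cover(i,b)
cover(i,c)
cover(i,d)
cover(i,e)
cover(i,g)
cover(i,i)
cover(j,b)
cover(j,c)
cover(j,d)
cover(j,e)
cover(j,g)
cover(j,i)

round 1: derive flow(b,d) via R0 from cites(b,d)
round 1: derive flow(c,g) via R0 from cites(c,g)
round 1: derive flow(e,c) via R0 from cites(e,c)
round 1: derive flow(g,b) via R0 from cites(g,b)
round 1: derive flow(g,i) via R0 from cites(g,i)
round 1: derive flow(i,e) via R0 from cites(i,e)
round 1: derive flow(j,e) via R0 from cites(j,e)
round 1: derive cover(b,d) via R2 from cites(b,d)
round 1: derive cover(c,g) via R2 from cites(c,g)
round 1: derive cover(e,c) via R2 from cites(e,c)
round 1: derive cover(g,b) via R2 from cites(g,b)
round 1: derive cover(g,i) via R2 from cites(g,i)
round 1: derive cover(i,e) via R2 from cites(i,e)
round 1: derive cover(j,e) via R2 from cites(j,e)
round 2: derive flow(c,b) via R1 from flow(c,g), cites(g,b)
round 2: derive flow(c,i) via R1 from flow(c,g), cites(g,i)
round 2: derive flow(e,g) via R1 from flow(e,c), cites(c,g)
round 2: derive flow(g,d) via R1 from flow(g,b), cites(b,d)
round 2: derive flow(g,e) via R1 from flow(g,i), cites(i,e)
round 2: derive flow(i,c) via R1 from flow(i,e), cites(e,c)
round 2: derive flow(j,c) via R1 from flow(j,e), cites(e,c)
round 2: derive cover(c,b) via R3 from cover(c,g), flow(g,b)
round 2: derive cover(c,i) via R3 from cover(c,g), flow(g,i)
round 2: derive cover(e,g) via R3 from cover(e,c), flow(c,g)
round 2: derive cover(g,d) via R3 from cover(g,b), flow(b,d)
round 2: derive cover(g,e) via R3 from cover(g,i), flow(i,e)
round 2: derive cover(i,c) via R3 from cover(i,e), flow(e,c)
round 2: derive cover(j,c) via R3 from cover(j,e), flow(e,c)
round 3: derive flow(c,d) via R1 from flow(c,b), cites(b,d)
round 3: derive flow(c,e) via R1 from flow(c,i), cites(i,e)
round 3: derive flow(e,b) via R1 from flow(e,g), cites(g,b)
round 3: derive flow(e,i) via R1 from flow(e,g), cites(g,i)
round 3: derive flow(g,c) via R1 from flow(g,e), cites(e,c)
round 3: derive flow(i,g) via R1 from flow(i,c), cites(c,g)
round 3: derive flow(j,g) via R1 from flow(j,c), cites(c,g)
round 3: derive cover(c,c) via R3 from cover(c,i), flow(i,c)
round 3: derive cover(c,d) via R3 from cover(c,b), flow(b,d)
round 3: derive cover(c,e) via R3 from cover(c,g), flow(g,e)
round 3: derive cover(e,b) via R3 from cover(e,c), flow(c,b)
round 3: derive cover(e,d) via R3 from cover(e,g), flow(g,d)
round 3: derive cover(e,e) via R3 from cover(e,g), flow(g,e)
round 3: derive cover(e,i) via R3 from cover(e,c), flow(c,i)
round 3: derive cover(g,c) via R3 from cover(g,e), flow(e,c)
round 3: derive cover(g,g) via R3 from cover(g,e), flow(e,g)
round 3: derive cover(i,b) via R3 from cover(i,c), flow(c,b)
round 3: derive cover(i,g) via R3 from cover(i,c), flow(c,g)
round 3: derive cover(i,i) via R3 from cover(i,c), flow(c,i)
round 3: derive cover(j,b) via R3 from cover(j,c), flow(c,b)
round 3: derive cover(j,g) via R3 from cover(j,c), flow(c,g)
round 3: derive cover(j,i) via R3 from cover(j,c), flow(c,i)
round 4: derive flow(c,c) via R1 from flow(c,e), cites(e,c)
round 4: derive flow(e,d) via R1 from flow(e,b), cites(b,d)
round 4: derive flow(e,e) via R1 from flow(e,i), cites(i,e)
round 4: derive flow(g,g) via R1 from flow(g,c), cites(c,g)
round 4: derive flow(i,b) via R1 from flow(i,g), cites(g,b)
round 4: derive flow(i,i) via R1 from flow(i,g), cites(g,i)
round 4: derive flow(j,b) via R1 from flow(j,g), cites(g,b)
round 4: derive flow(j,i) via R1 from flow(j,g), cites(g,i)
round 4: derive cover(i,d) via R3 from cover(i,b), flow(b,d)
round 4: derive cover(j,d) via R3 from cover(j,b), flow(b,d)
round 5: derive flow(i,d) via R1 from flow(i,b), cites(b,d)
round 5: derive flow(j,d) via R1 from flow(j,b), cites(b,d)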